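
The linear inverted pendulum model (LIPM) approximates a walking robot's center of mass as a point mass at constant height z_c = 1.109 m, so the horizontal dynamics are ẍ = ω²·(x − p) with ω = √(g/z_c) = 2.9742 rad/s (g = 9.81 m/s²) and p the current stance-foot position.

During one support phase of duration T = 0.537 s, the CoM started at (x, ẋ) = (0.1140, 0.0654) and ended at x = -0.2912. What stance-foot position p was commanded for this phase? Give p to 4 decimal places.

ωT = 2.9742·0.537 = 1.597145; cosh(ωT) = 2.570694, sinh(ωT) = 2.368220
x(T) = p + (x₀−p)·cosh(ωT) + (ẋ₀/ω)·sinh(ωT) ⇒ p·(1 − cosh) = x(T) − x₀·cosh − (ẋ₀/ω)·sinh
numerator   = -0.2912 − (0.1140)·2.570694 − (0.0654/2.9742)·2.368220 = -0.636334
denominator = 1 − 2.570694 = -1.570694
p = -0.636334 / -1.570694 = 0.4051

p = 0.4051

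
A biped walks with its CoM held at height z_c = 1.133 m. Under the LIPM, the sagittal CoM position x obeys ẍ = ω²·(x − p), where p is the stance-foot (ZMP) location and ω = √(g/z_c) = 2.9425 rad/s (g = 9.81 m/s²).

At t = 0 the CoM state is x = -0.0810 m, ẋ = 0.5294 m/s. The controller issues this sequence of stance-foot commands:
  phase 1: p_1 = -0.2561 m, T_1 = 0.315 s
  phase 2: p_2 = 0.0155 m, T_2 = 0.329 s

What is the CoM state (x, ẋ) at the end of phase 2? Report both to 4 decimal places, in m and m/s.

phase 1: p=-0.2561, T=0.315, ωT=0.926887, cosh=1.461208, sinh=1.065425; start (x,ẋ)=(-0.081000, 0.529400) → end (x,ẋ)=(0.191443, 1.322504)
phase 2: p=0.0155, T=0.329, ωT=0.968082, cosh=1.506351, sinh=1.126540; start (x,ẋ)=(0.191443, 1.322504) → end (x,ẋ)=(0.786855, 2.575381)

x = 0.7869, ẋ = 2.5754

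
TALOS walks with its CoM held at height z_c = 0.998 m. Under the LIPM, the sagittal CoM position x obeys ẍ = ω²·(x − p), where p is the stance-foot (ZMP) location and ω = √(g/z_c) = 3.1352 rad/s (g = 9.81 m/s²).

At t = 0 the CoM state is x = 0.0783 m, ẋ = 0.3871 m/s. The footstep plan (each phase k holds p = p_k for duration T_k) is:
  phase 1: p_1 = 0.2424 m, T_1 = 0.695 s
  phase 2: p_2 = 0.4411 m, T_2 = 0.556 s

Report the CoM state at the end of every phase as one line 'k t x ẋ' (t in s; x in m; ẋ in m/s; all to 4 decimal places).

1 0.6950 0.0466 -0.5119
2 1.2510 -1.1731 -4.9339

phase 1: p=0.2424, T=0.695, ωT=2.178964, cosh=4.475152, sinh=4.361994; start (x,ẋ)=(0.078300, 0.387100) → end (x,ẋ)=(0.046598, -0.511855)
phase 2: p=0.4411, T=0.556, ωT=1.743171, cosh=2.945202, sinh=2.770237; start (x,ẋ)=(0.046598, -0.511855) → end (x,ẋ)=(-1.173057, -4.933859)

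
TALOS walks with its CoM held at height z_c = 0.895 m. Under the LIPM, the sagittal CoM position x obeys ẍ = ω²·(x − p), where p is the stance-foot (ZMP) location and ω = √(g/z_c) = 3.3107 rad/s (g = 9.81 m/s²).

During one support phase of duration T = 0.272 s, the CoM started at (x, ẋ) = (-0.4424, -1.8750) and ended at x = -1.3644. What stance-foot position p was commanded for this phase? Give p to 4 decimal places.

p = 0.3422

ωT = 3.3107·0.272 = 0.900510; cosh(ωT) = 1.433611, sinh(ωT) = 1.027248
x(T) = p + (x₀−p)·cosh(ωT) + (ẋ₀/ω)·sinh(ωT) ⇒ p·(1 − cosh) = x(T) − x₀·cosh − (ẋ₀/ω)·sinh
numerator   = -1.3644 − (-0.4424)·1.433611 − (-1.8750/3.3107)·1.027248 = -0.148393
denominator = 1 − 1.433611 = -0.433611
p = -0.148393 / -0.433611 = 0.3422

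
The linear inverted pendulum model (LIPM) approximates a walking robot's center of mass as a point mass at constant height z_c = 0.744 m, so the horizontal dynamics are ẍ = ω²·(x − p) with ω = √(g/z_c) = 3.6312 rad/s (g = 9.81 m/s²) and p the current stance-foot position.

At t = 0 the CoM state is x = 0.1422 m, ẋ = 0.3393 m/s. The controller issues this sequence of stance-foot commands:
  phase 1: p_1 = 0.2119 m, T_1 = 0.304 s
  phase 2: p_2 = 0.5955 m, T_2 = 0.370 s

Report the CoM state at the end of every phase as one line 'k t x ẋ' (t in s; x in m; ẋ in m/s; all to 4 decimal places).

phase 1: p=0.2119, T=0.304, ωT=1.103885, cosh=1.673720, sinh=1.342139; start (x,ẋ)=(0.142200, 0.339300) → end (x,ẋ)=(0.220651, 0.228205)
phase 2: p=0.5955, T=0.370, ωT=1.343544, cosh=2.046761, sinh=1.785841; start (x,ẋ)=(0.220651, 0.228205) → end (x,ẋ)=(-0.059493, -1.963717)

1 0.3040 0.2207 0.2282
2 0.6740 -0.0595 -1.9637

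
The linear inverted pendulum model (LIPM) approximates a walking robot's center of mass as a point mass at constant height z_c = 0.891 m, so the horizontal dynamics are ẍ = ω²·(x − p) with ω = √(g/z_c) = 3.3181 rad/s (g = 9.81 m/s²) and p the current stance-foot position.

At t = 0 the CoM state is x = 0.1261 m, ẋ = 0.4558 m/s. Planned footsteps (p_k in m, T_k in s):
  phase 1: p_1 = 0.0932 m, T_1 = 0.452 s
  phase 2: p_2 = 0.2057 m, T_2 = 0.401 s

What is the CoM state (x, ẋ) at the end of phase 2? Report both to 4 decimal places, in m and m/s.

x = 1.4181, ẋ = 4.1419

phase 1: p=0.0932, T=0.452, ωT=1.499781, cosh=2.351944, sinh=2.128765; start (x,ẋ)=(0.126100, 0.455800) → end (x,ẋ)=(0.463003, 1.304404)
phase 2: p=0.2057, T=0.401, ωT=1.330558, cosh=2.023742, sinh=1.759412; start (x,ẋ)=(0.463003, 1.304404) → end (x,ẋ)=(1.418070, 4.141885)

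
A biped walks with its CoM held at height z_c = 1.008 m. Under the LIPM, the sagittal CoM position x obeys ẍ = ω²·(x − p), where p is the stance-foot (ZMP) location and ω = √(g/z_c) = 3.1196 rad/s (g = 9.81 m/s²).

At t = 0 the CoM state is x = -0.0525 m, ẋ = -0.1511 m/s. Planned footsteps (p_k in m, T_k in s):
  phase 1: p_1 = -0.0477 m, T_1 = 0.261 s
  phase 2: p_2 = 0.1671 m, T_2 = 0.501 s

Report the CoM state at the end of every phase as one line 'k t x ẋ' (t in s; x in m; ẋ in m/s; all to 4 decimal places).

1 0.2610 -0.0981 -0.2176
2 0.7620 -0.6528 -2.4298

phase 1: p=-0.0477, T=0.261, ωT=0.814216, cosh=1.350195, sinh=0.907209; start (x,ẋ)=(-0.052500, -0.151100) → end (x,ẋ)=(-0.098122, -0.217599)
phase 2: p=0.1671, T=0.501, ωT=1.562920, cosh=2.491129, sinh=2.281606; start (x,ẋ)=(-0.098122, -0.217599) → end (x,ẋ)=(-0.652750, -2.429839)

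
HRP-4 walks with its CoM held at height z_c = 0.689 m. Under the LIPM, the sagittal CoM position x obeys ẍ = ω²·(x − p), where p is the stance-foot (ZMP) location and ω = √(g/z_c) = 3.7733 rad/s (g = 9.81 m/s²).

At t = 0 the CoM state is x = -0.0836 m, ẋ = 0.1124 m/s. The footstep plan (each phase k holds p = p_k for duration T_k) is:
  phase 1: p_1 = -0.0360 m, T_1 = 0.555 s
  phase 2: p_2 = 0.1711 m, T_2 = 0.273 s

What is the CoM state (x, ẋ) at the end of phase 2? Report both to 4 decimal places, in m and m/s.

phase 1: p=-0.0360, T=0.555, ωT=2.094181, cosh=4.120982, sinh=3.997811; start (x,ẋ)=(-0.083600, 0.112400) → end (x,ẋ)=(-0.113071, -0.254845)
phase 2: p=0.1711, T=0.273, ωT=1.030111, cosh=1.579172, sinh=1.222205; start (x,ẋ)=(-0.113071, -0.254845) → end (x,ẋ)=(-0.360201, -1.712968)

x = -0.3602, ẋ = -1.7130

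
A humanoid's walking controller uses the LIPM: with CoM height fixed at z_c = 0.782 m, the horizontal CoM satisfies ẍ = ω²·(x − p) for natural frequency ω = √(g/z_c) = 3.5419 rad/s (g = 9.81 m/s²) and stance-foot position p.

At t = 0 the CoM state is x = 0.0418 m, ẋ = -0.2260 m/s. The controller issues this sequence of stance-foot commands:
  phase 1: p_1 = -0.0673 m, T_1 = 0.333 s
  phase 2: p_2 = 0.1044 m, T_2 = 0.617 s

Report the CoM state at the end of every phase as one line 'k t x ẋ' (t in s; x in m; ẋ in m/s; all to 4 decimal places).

phase 1: p=-0.0673, T=0.333, ωT=1.179453, cosh=1.780020, sinh=1.472573; start (x,ẋ)=(0.041800, -0.226000) → end (x,ẋ)=(0.032939, 0.166749)
phase 2: p=0.1044, T=0.617, ωT=2.185352, cosh=4.503110, sinh=4.390672; start (x,ẋ)=(0.032939, 0.166749) → end (x,ẋ)=(-0.010689, -0.360425)

1 0.3330 0.0329 0.1667
2 0.9500 -0.0107 -0.3604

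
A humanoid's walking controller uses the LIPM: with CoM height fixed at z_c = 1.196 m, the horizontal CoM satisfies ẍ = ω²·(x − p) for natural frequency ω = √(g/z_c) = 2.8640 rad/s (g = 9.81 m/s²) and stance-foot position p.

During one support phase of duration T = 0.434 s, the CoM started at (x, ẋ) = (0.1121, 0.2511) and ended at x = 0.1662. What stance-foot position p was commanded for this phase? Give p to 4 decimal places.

ωT = 2.8640·0.434 = 1.242976; cosh(ωT) = 1.877218, sinh(ωT) = 1.588694
x(T) = p + (x₀−p)·cosh(ωT) + (ẋ₀/ω)·sinh(ωT) ⇒ p·(1 − cosh) = x(T) − x₀·cosh − (ẋ₀/ω)·sinh
numerator   = 0.1662 − (0.1121)·1.877218 − (0.2511/2.8640)·1.588694 = -0.183524
denominator = 1 − 1.877218 = -0.877218
p = -0.183524 / -0.877218 = 0.2092

p = 0.2092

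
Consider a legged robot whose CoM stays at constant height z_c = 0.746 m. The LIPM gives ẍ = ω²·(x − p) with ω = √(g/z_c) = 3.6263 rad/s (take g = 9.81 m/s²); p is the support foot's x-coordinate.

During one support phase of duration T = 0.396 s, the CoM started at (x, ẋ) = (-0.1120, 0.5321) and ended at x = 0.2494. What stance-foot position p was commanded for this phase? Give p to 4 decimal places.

p = -0.1697

ωT = 3.6263·0.396 = 1.436015; cosh(ωT) = 2.220891, sinh(ωT) = 1.983018
x(T) = p + (x₀−p)·cosh(ωT) + (ẋ₀/ω)·sinh(ωT) ⇒ p·(1 − cosh) = x(T) − x₀·cosh − (ẋ₀/ω)·sinh
numerator   = 0.2494 − (-0.1120)·2.220891 − (0.5321/3.6263)·1.983018 = 0.207165
denominator = 1 − 2.220891 = -1.220891
p = 0.207165 / -1.220891 = -0.1697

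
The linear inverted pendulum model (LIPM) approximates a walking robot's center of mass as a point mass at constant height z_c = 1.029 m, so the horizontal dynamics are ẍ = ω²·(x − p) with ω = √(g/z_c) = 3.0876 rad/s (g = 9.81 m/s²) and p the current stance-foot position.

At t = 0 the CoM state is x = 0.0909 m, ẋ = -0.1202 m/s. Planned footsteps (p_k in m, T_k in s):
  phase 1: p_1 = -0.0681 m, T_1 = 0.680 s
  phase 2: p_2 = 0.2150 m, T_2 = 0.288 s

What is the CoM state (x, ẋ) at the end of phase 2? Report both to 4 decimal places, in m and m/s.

x = 1.0098, ẋ = 2.7824

phase 1: p=-0.0681, T=0.680, ωT=2.099568, cosh=4.142576, sinh=4.020067; start (x,ẋ)=(0.090900, -0.120200) → end (x,ẋ)=(0.434069, 1.475627)
phase 2: p=0.2150, T=0.288, ωT=0.889229, cosh=1.422112, sinh=1.011140; start (x,ẋ)=(0.434069, 1.475627) → end (x,ẋ)=(1.009785, 2.782440)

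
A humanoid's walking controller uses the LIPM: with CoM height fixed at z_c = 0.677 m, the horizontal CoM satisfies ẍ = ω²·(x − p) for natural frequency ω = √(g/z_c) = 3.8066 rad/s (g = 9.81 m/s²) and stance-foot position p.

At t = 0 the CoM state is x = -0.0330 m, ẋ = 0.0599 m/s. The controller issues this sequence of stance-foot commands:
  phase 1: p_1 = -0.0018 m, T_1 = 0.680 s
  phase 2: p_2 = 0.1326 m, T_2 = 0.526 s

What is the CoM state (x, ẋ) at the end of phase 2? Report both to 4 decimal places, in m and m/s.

x = -1.1365, ẋ = -4.7602

phase 1: p=-0.0018, T=0.680, ωT=2.588488, cosh=6.692383, sinh=6.617249; start (x,ẋ)=(-0.033000, 0.059900) → end (x,ẋ)=(-0.106474, -0.385030)
phase 2: p=0.1326, T=0.526, ωT=2.002272, cosh=3.770444, sinh=3.635416; start (x,ẋ)=(-0.106474, -0.385030) → end (x,ẋ)=(-1.136532, -4.760184)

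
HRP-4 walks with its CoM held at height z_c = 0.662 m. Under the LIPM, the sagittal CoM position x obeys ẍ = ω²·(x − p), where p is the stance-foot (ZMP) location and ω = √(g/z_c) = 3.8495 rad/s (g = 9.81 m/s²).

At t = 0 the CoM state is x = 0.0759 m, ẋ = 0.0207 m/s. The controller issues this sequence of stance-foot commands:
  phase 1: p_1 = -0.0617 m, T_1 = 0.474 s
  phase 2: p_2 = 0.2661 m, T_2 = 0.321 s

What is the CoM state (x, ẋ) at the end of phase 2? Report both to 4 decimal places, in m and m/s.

x = 1.1828, ẋ = 3.8719

phase 1: p=-0.0617, T=0.474, ωT=1.824663, cosh=3.180989, sinh=3.019717; start (x,ẋ)=(0.075900, 0.020700) → end (x,ẋ)=(0.392242, 1.665364)
phase 2: p=0.2661, T=0.321, ωT=1.235690, cosh=1.865692, sinh=1.575058; start (x,ẋ)=(0.392242, 1.665364) → end (x,ẋ)=(1.182841, 3.871878)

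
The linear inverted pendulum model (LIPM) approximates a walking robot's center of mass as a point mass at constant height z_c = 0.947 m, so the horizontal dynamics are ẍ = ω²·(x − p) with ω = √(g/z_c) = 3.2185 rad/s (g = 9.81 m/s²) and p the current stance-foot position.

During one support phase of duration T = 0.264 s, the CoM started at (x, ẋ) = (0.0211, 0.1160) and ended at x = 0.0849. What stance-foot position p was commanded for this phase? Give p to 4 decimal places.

ωT = 3.2185·0.264 = 0.849684; cosh(ωT) = 1.383229, sinh(ωT) = 0.955679
x(T) = p + (x₀−p)·cosh(ωT) + (ẋ₀/ω)·sinh(ωT) ⇒ p·(1 − cosh) = x(T) − x₀·cosh − (ẋ₀/ω)·sinh
numerator   = 0.0849 − (0.0211)·1.383229 − (0.1160/3.2185)·0.955679 = 0.021270
denominator = 1 − 1.383229 = -0.383229
p = 0.021270 / -0.383229 = -0.0555

p = -0.0555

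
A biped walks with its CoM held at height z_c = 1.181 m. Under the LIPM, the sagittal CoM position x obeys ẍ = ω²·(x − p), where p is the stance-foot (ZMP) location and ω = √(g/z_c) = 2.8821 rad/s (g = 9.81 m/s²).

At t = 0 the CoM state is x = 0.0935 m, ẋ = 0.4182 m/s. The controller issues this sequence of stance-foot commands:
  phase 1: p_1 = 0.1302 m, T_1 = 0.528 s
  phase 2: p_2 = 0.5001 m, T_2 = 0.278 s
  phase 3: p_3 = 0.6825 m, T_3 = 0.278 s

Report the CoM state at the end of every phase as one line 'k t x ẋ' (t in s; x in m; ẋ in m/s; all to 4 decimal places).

1 0.5280 0.3586 0.7727
2 0.8060 0.5493 0.6714
3 1.0840 0.7114 0.5570

phase 1: p=0.1302, T=0.528, ωT=1.521749, cosh=2.399279, sinh=2.180949; start (x,ẋ)=(0.093500, 0.418200) → end (x,ẋ)=(0.358608, 0.772693)
phase 2: p=0.5001, T=0.278, ωT=0.801224, cosh=1.338523, sinh=0.889743; start (x,ẋ)=(0.358608, 0.772693) → end (x,ẋ)=(0.549250, 0.671434)
phase 3: p=0.6825, T=0.278, ωT=0.801224, cosh=1.338523, sinh=0.889743; start (x,ẋ)=(0.549250, 0.671434) → end (x,ẋ)=(0.711423, 0.557033)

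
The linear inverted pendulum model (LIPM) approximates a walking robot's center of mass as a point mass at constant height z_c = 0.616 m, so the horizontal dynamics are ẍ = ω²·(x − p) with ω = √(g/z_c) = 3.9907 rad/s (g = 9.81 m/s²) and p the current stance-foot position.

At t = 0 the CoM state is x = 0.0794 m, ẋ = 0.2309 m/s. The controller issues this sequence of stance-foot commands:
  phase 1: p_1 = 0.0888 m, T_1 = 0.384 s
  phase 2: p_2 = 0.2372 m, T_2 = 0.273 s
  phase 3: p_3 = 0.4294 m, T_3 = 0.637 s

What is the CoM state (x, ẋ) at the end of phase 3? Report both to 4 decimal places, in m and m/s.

x = 0.6328, ẋ = 0.8892

phase 1: p=0.0888, T=0.384, ωT=1.532429, cosh=2.422709, sinh=2.206698; start (x,ẋ)=(0.079400, 0.230900) → end (x,ẋ)=(0.193705, 0.476624)
phase 2: p=0.2372, T=0.273, ωT=1.089461, cosh=1.654535, sinh=1.318137; start (x,ẋ)=(0.193705, 0.476624) → end (x,ẋ)=(0.322666, 0.559796)
phase 3: p=0.4294, T=0.637, ωT=2.542076, cosh=6.392361, sinh=6.313659; start (x,ẋ)=(0.322666, 0.559796) → end (x,ẋ)=(0.632768, 0.889161)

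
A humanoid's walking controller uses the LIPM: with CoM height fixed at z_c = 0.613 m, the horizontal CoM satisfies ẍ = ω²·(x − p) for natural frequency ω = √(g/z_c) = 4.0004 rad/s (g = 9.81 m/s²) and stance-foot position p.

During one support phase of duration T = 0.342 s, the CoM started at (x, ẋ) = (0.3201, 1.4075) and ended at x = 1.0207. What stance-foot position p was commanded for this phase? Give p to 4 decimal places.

p = 0.2703

ωT = 4.0004·0.342 = 1.368137; cosh(ωT) = 2.091303, sinh(ωT) = 1.836722
x(T) = p + (x₀−p)·cosh(ωT) + (ẋ₀/ω)·sinh(ωT) ⇒ p·(1 − cosh) = x(T) − x₀·cosh − (ẋ₀/ω)·sinh
numerator   = 1.0207 − (0.3201)·2.091303 − (1.4075/4.0004)·1.836722 = -0.294958
denominator = 1 − 2.091303 = -1.091303
p = -0.294958 / -1.091303 = 0.2703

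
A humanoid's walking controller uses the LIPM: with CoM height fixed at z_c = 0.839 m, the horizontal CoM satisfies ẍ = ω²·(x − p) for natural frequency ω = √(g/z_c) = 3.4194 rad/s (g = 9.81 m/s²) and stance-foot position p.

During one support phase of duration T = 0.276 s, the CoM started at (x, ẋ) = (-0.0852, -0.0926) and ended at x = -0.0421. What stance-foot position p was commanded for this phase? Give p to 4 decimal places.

ωT = 3.4194·0.276 = 0.943754; cosh(ωT) = 1.479387, sinh(ωT) = 1.090223
x(T) = p + (x₀−p)·cosh(ωT) + (ẋ₀/ω)·sinh(ωT) ⇒ p·(1 − cosh) = x(T) − x₀·cosh − (ẋ₀/ω)·sinh
numerator   = -0.0421 − (-0.0852)·1.479387 − (-0.0926/3.4194)·1.090223 = 0.113468
denominator = 1 − 1.479387 = -0.479387
p = 0.113468 / -0.479387 = -0.2367

p = -0.2367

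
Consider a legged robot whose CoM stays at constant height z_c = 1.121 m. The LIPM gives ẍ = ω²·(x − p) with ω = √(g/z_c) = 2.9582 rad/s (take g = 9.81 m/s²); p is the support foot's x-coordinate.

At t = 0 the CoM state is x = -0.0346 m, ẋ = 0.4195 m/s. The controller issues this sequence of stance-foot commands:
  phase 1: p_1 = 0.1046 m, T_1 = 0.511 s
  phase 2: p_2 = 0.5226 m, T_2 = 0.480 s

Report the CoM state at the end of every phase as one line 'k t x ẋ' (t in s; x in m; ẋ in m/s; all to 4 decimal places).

1 0.5110 0.0795 0.1092
2 0.9910 -0.3755 -2.3137

phase 1: p=0.1046, T=0.511, ωT=1.511640, cosh=2.377355, sinh=2.156807; start (x,ẋ)=(-0.034600, 0.419500) → end (x,ẋ)=(0.079527, 0.109167)
phase 2: p=0.5226, T=0.480, ωT=1.419936, cosh=2.189293, sinh=1.947563; start (x,ẋ)=(0.079527, 0.109167) → end (x,ẋ)=(-0.375544, -2.313667)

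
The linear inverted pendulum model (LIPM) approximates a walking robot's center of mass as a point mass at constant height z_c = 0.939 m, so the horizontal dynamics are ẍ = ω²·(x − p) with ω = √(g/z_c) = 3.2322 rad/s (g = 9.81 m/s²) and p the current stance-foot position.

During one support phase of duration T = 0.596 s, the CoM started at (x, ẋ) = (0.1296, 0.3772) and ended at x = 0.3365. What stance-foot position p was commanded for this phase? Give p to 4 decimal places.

ωT = 3.2322·0.596 = 1.926391; cosh(ωT) = 3.505183, sinh(ωT) = 3.359510
x(T) = p + (x₀−p)·cosh(ωT) + (ẋ₀/ω)·sinh(ωT) ⇒ p·(1 − cosh) = x(T) − x₀·cosh − (ẋ₀/ω)·sinh
numerator   = 0.3365 − (0.1296)·3.505183 − (0.3772/3.2322)·3.359510 = -0.509829
denominator = 1 − 3.505183 = -2.505183
p = -0.509829 / -2.505183 = 0.2035

p = 0.2035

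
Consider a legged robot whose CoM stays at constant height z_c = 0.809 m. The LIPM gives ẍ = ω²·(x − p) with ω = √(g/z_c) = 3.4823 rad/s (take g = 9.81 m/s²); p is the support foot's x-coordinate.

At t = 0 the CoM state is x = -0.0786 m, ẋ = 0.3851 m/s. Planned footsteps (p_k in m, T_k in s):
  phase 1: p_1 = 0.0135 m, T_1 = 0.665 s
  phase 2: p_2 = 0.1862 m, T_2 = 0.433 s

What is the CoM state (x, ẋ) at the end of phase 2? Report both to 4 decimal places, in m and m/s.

x = 0.1979, ẋ = 0.1893

phase 1: p=0.0135, T=0.665, ωT=2.315730, cosh=5.115503, sinh=5.016809; start (x,ẋ)=(-0.078600, 0.385100) → end (x,ẋ)=(0.097160, 0.360990)
phase 2: p=0.1862, T=0.433, ωT=1.507836, cosh=2.369167, sinh=2.147778; start (x,ẋ)=(0.097160, 0.360990) → end (x,ẋ)=(0.197898, 0.189298)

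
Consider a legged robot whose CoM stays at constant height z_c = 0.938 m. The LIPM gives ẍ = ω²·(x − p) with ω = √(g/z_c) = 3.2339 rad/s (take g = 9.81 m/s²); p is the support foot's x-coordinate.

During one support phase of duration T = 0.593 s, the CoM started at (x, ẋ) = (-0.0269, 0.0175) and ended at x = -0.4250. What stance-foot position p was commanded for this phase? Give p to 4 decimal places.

p = 0.1412

ωT = 3.2339·0.593 = 1.917703; cosh(ωT) = 3.476125, sinh(ωT) = 3.329181
x(T) = p + (x₀−p)·cosh(ωT) + (ẋ₀/ω)·sinh(ωT) ⇒ p·(1 − cosh) = x(T) − x₀·cosh − (ẋ₀/ω)·sinh
numerator   = -0.4250 − (-0.0269)·3.476125 − (0.0175/3.2339)·3.329181 = -0.349508
denominator = 1 − 3.476125 = -2.476125
p = -0.349508 / -2.476125 = 0.1412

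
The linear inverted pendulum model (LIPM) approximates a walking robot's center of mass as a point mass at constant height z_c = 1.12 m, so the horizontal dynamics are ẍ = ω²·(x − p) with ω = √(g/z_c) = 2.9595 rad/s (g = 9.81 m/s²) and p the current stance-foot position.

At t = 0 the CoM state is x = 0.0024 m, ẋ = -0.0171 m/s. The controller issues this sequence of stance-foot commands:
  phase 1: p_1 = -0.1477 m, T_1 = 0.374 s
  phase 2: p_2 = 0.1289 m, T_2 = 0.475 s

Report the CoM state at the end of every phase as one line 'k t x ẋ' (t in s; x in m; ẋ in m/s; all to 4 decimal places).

phase 1: p=-0.1477, T=0.374, ωT=1.106853, cosh=1.677711, sinh=1.347113; start (x,ẋ)=(0.002400, -0.017100) → end (x,ẋ)=(0.096341, 0.569727)
phase 2: p=0.1289, T=0.475, ωT=1.405762, cosh=2.161908, sinh=1.916728; start (x,ẋ)=(0.096341, 0.569727) → end (x,ẋ)=(0.427495, 1.047004)

1 0.3740 0.0963 0.5697
2 0.8490 0.4275 1.0470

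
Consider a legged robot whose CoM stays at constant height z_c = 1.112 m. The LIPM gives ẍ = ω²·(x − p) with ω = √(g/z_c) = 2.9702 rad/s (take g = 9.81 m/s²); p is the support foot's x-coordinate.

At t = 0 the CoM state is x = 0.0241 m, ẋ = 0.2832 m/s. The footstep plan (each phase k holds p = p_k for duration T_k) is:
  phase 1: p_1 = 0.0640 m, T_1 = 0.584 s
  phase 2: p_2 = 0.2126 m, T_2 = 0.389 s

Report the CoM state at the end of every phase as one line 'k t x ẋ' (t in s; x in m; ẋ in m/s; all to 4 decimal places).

phase 1: p=0.0640, T=0.584, ωT=1.734597, cosh=2.921557, sinh=2.745086; start (x,ẋ)=(0.024100, 0.283200) → end (x,ẋ)=(0.209166, 0.502062)
phase 2: p=0.2126, T=0.389, ωT=1.155408, cosh=1.745124, sinh=1.430194; start (x,ẋ)=(0.209166, 0.502062) → end (x,ẋ)=(0.448357, 0.861572)

1 0.5840 0.2092 0.5021
2 0.9730 0.4484 0.8616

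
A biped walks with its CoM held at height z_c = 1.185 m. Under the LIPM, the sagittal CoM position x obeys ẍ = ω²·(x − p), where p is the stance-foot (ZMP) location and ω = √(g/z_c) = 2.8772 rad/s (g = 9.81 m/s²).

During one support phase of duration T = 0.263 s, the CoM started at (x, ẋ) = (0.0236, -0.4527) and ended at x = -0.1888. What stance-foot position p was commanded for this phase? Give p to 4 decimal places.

p = 0.2956

ωT = 2.8772·0.263 = 0.756704; cosh(ωT) = 1.300225, sinh(ωT) = 0.831014
x(T) = p + (x₀−p)·cosh(ωT) + (ẋ₀/ω)·sinh(ωT) ⇒ p·(1 − cosh) = x(T) − x₀·cosh − (ẋ₀/ω)·sinh
numerator   = -0.1888 − (0.0236)·1.300225 − (-0.4527/2.8772)·0.831014 = -0.088733
denominator = 1 − 1.300225 = -0.300225
p = -0.088733 / -0.300225 = 0.2956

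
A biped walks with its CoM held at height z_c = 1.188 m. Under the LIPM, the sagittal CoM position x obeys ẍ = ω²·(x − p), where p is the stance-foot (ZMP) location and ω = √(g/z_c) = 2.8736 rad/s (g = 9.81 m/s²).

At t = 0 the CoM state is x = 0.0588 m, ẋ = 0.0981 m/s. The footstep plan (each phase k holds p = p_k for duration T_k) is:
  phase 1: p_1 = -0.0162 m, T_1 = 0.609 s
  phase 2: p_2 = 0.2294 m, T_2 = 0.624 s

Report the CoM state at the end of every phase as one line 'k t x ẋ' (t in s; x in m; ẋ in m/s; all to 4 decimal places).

phase 1: p=-0.0162, T=0.609, ωT=1.750022, cosh=2.964251, sinh=2.790481; start (x,ẋ)=(0.058800, 0.098100) → end (x,ẋ)=(0.301381, 0.892197)
phase 2: p=0.2294, T=0.624, ωT=1.793126, cosh=3.087323, sinh=2.920884; start (x,ẋ)=(0.301381, 0.892197) → end (x,ẋ)=(1.358508, 3.358673)

1 0.6090 0.3014 0.8922
2 1.2330 1.3585 3.3587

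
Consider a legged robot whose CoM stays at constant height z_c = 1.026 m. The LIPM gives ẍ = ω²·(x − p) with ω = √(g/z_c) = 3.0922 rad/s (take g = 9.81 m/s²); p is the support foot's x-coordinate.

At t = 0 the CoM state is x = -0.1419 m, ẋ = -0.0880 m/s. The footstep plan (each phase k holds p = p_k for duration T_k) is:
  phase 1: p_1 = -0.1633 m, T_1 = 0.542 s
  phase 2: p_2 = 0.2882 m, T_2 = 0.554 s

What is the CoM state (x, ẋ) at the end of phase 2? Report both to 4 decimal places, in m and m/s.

phase 1: p=-0.1633, T=0.542, ωT=1.675972, cosh=2.765558, sinh=2.578431; start (x,ẋ)=(-0.141900, -0.088000) → end (x,ẋ)=(-0.177496, -0.072746)
phase 2: p=0.2882, T=0.554, ωT=1.713079, cosh=2.863160, sinh=2.682850; start (x,ẋ)=(-0.177496, -0.072746) → end (x,ẋ)=(-1.108278, -4.071655)

x = -1.1083, ẋ = -4.0717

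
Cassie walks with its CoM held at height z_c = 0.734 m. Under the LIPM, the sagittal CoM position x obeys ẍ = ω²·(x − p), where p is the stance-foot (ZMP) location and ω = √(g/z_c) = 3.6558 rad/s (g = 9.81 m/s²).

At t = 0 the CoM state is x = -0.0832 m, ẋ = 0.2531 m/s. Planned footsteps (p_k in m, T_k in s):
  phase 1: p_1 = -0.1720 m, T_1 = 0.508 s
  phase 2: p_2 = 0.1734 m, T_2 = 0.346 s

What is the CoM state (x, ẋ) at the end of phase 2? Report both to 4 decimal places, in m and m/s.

phase 1: p=-0.1720, T=0.508, ωT=1.857146, cosh=3.280775, sinh=3.124657; start (x,ẋ)=(-0.083200, 0.253100) → end (x,ẋ)=(0.335660, 1.844737)
phase 2: p=0.1734, T=0.346, ωT=1.264907, cosh=1.912514, sinh=1.630248; start (x,ẋ)=(0.335660, 1.844737) → end (x,ẋ)=(1.306358, 4.495136)

x = 1.3064, ẋ = 4.4951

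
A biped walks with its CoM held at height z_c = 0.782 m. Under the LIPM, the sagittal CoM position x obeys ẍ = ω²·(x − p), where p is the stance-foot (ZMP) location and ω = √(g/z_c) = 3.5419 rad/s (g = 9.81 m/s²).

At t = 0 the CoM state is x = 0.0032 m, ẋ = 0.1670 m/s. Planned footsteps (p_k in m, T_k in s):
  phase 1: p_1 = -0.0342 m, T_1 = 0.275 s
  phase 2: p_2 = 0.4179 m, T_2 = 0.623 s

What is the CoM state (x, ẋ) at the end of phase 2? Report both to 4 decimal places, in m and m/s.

x = -0.6436, ẋ = -3.5820

phase 1: p=-0.0342, T=0.275, ωT=0.974023, cosh=1.513069, sinh=1.135508; start (x,ẋ)=(0.003200, 0.167000) → end (x,ẋ)=(0.075928, 0.403100)
phase 2: p=0.4179, T=0.623, ωT=2.206604, cosh=4.597442, sinh=4.487368; start (x,ẋ)=(0.075928, 0.403100) → end (x,ẋ)=(-0.643595, -3.582012)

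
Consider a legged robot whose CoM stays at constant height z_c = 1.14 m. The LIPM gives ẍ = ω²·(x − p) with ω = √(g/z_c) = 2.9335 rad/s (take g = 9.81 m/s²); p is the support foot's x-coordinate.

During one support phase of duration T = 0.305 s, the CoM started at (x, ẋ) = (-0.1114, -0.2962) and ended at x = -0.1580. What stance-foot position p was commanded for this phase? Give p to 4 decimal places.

ωT = 2.9335·0.305 = 0.894717; cosh(ωT) = 1.427684, sinh(ωT) = 1.018961
x(T) = p + (x₀−p)·cosh(ωT) + (ẋ₀/ω)·sinh(ωT) ⇒ p·(1 − cosh) = x(T) − x₀·cosh − (ẋ₀/ω)·sinh
numerator   = -0.1580 − (-0.1114)·1.427684 − (-0.2962/2.9335)·1.018961 = 0.103930
denominator = 1 − 1.427684 = -0.427684
p = 0.103930 / -0.427684 = -0.2430

p = -0.2430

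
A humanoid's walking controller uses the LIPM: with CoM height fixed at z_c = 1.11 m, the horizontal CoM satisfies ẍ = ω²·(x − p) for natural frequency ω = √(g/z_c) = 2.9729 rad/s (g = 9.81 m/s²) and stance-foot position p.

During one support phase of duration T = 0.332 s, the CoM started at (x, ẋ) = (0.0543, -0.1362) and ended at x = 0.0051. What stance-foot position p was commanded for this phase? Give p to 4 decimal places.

p = 0.0472

ωT = 2.9729·0.332 = 0.987003; cosh(ωT) = 1.527936, sinh(ωT) = 1.155244
x(T) = p + (x₀−p)·cosh(ωT) + (ẋ₀/ω)·sinh(ωT) ⇒ p·(1 − cosh) = x(T) − x₀·cosh − (ẋ₀/ω)·sinh
numerator   = 0.0051 − (0.0543)·1.527936 − (-0.1362/2.9729)·1.155244 = -0.024941
denominator = 1 − 1.527936 = -0.527936
p = -0.024941 / -0.527936 = 0.0472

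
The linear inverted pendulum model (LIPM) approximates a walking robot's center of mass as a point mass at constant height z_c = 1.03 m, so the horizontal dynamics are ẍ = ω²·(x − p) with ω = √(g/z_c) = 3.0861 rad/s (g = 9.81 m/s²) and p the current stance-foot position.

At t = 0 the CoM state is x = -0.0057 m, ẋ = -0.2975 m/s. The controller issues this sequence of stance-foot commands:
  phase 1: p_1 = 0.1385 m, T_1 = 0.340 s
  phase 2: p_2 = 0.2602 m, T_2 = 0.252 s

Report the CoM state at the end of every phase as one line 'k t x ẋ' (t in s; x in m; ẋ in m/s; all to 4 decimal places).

1 0.3400 -0.2134 -1.0343
2 0.5920 -0.6517 -2.6179

phase 1: p=0.1385, T=0.340, ωT=1.049274, cosh=1.602885, sinh=1.252693; start (x,ẋ)=(-0.005700, -0.297500) → end (x,ẋ)=(-0.213396, -1.034326)
phase 2: p=0.2602, T=0.252, ωT=0.777697, cosh=1.317959, sinh=0.858496; start (x,ẋ)=(-0.213396, -1.034326) → end (x,ẋ)=(-0.651710, -2.617945)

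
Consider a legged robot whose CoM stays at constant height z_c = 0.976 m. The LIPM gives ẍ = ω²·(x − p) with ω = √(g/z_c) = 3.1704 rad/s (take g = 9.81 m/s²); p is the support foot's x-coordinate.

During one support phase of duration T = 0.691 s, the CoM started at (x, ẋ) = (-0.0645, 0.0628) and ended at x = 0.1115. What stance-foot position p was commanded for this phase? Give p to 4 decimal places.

p = -0.0896

ωT = 3.1704·0.691 = 2.190746; cosh(ωT) = 4.526859, sinh(ωT) = 4.415026
x(T) = p + (x₀−p)·cosh(ωT) + (ẋ₀/ω)·sinh(ωT) ⇒ p·(1 − cosh) = x(T) − x₀·cosh − (ẋ₀/ω)·sinh
numerator   = 0.1115 − (-0.0645)·4.526859 − (0.0628/3.1704)·4.415026 = 0.316029
denominator = 1 − 4.526859 = -3.526859
p = 0.316029 / -3.526859 = -0.0896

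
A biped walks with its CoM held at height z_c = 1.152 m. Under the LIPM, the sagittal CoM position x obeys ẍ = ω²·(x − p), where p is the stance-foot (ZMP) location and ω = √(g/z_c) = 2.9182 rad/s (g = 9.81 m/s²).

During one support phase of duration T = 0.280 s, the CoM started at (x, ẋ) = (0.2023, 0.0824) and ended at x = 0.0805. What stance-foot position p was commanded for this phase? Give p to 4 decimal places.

ωT = 2.9182·0.280 = 0.817096; cosh(ωT) = 1.352814, sinh(ωT) = 0.911102
x(T) = p + (x₀−p)·cosh(ωT) + (ẋ₀/ω)·sinh(ωT) ⇒ p·(1 − cosh) = x(T) − x₀·cosh − (ẋ₀/ω)·sinh
numerator   = 0.0805 − (0.2023)·1.352814 − (0.0824/2.9182)·0.911102 = -0.218901
denominator = 1 − 1.352814 = -0.352814
p = -0.218901 / -0.352814 = 0.6204

p = 0.6204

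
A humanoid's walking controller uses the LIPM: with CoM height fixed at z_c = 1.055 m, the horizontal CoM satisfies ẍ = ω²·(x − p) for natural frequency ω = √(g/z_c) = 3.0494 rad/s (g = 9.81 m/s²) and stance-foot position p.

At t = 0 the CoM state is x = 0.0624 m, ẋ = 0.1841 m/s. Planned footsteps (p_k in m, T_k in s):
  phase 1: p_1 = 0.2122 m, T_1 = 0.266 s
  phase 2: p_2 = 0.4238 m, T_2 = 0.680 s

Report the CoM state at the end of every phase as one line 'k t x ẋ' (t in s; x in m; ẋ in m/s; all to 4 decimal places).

phase 1: p=0.2122, T=0.266, ωT=0.811140, cosh=1.347412, sinh=0.903061; start (x,ẋ)=(0.062400, 0.184100) → end (x,ẋ)=(0.064878, -0.164460)
phase 2: p=0.4238, T=0.680, ωT=2.073592, cosh=4.039537, sinh=3.913803; start (x,ẋ)=(0.064878, -0.164460) → end (x,ẋ)=(-1.237158, -4.947989)

1 0.2660 0.0649 -0.1645
2 0.9460 -1.2372 -4.9480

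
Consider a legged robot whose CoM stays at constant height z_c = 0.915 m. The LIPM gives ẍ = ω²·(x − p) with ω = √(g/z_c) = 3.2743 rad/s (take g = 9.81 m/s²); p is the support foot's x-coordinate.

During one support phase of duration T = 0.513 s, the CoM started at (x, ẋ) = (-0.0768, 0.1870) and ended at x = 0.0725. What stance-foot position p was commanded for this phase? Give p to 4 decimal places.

ωT = 3.2743·0.513 = 1.679716; cosh(ωT) = 2.775229, sinh(ωT) = 2.588802
x(T) = p + (x₀−p)·cosh(ωT) + (ẋ₀/ω)·sinh(ωT) ⇒ p·(1 − cosh) = x(T) − x₀·cosh − (ẋ₀/ω)·sinh
numerator   = 0.0725 − (-0.0768)·2.775229 − (0.1870/3.2743)·2.588802 = 0.137787
denominator = 1 − 2.775229 = -1.775229
p = 0.137787 / -1.775229 = -0.0776

p = -0.0776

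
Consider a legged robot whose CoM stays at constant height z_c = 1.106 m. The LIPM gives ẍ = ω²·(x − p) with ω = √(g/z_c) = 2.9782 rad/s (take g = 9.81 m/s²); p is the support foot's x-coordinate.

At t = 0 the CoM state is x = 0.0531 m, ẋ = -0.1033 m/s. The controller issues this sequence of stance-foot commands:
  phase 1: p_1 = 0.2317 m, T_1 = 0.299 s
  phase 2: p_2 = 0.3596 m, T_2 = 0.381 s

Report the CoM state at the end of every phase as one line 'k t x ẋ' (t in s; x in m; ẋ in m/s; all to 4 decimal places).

phase 1: p=0.2317, T=0.299, ωT=0.890482, cosh=1.423381, sinh=1.012923; start (x,ẋ)=(0.053100, -0.103300) → end (x,ẋ)=(-0.057649, -0.685815)
phase 2: p=0.3596, T=0.381, ωT=1.134694, cosh=1.715871, sinh=1.394351; start (x,ẋ)=(-0.057649, -0.685815) → end (x,ẋ)=(-0.677435, -2.909464)

1 0.2990 -0.0576 -0.6858
2 0.6800 -0.6774 -2.9095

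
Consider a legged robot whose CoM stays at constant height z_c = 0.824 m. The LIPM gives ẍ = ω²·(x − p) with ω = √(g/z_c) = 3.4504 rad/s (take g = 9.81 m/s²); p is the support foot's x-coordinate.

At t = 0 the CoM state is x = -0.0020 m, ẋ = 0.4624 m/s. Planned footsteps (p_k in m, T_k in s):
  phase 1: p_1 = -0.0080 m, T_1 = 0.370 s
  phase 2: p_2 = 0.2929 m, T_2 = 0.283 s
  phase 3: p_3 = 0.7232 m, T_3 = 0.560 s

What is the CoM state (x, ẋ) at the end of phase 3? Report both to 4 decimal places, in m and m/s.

phase 1: p=-0.0080, T=0.370, ωT=1.276648, cosh=1.931787, sinh=1.652817; start (x,ẋ)=(-0.002000, 0.462400) → end (x,ẋ)=(0.225090, 0.927476)
phase 2: p=0.2929, T=0.283, ωT=0.976463, cosh=1.515845, sinh=1.139204; start (x,ẋ)=(0.225090, 0.927476) → end (x,ẋ)=(0.496332, 1.139370)
phase 3: p=0.7232, T=0.560, ωT=1.932224, cosh=3.524838, sinh=3.380012; start (x,ẋ)=(0.496332, 1.139370) → end (x,ẋ)=(1.039653, 1.370268)

x = 1.0397, ẋ = 1.3703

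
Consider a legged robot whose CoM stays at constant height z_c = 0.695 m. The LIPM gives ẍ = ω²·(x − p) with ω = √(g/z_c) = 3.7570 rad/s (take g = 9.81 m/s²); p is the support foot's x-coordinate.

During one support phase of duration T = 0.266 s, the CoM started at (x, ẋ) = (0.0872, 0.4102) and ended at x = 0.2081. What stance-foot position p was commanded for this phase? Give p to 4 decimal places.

ωT = 3.7570·0.266 = 0.999362; cosh(ωT) = 1.542331, sinh(ωT) = 1.174217
x(T) = p + (x₀−p)·cosh(ωT) + (ẋ₀/ω)·sinh(ωT) ⇒ p·(1 − cosh) = x(T) − x₀·cosh − (ẋ₀/ω)·sinh
numerator   = 0.2081 − (0.0872)·1.542331 − (0.4102/3.7570)·1.174217 = -0.054596
denominator = 1 − 1.542331 = -0.542331
p = -0.054596 / -0.542331 = 0.1007

p = 0.1007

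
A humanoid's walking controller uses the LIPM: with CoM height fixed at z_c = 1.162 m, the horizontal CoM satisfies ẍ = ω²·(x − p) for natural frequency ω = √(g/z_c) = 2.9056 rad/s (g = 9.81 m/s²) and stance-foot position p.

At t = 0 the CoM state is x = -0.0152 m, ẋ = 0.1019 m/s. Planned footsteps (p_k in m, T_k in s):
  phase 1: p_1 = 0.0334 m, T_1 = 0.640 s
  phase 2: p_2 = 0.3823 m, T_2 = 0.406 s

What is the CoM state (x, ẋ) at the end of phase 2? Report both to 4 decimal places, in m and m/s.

phase 1: p=0.0334, T=0.640, ωT=1.859584, cosh=3.288401, sinh=3.132664; start (x,ẋ)=(-0.015200, 0.101900) → end (x,ẋ)=(-0.016553, -0.107282)
phase 2: p=0.3823, T=0.406, ωT=1.179674, cosh=1.780346, sinh=1.472967; start (x,ẋ)=(-0.016553, -0.107282) → end (x,ẋ)=(-0.382182, -1.898031)

x = -0.3822, ẋ = -1.8980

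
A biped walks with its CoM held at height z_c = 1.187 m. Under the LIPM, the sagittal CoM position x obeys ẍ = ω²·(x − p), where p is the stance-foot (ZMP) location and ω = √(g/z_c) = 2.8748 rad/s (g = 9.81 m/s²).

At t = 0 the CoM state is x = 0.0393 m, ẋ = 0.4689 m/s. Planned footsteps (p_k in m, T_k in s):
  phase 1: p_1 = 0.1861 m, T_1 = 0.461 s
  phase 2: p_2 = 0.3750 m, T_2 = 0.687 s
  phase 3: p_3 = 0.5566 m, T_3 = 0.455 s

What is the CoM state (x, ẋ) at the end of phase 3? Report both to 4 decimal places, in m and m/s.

x = -1.5087, ẋ = -5.7668

phase 1: p=0.1861, T=0.461, ωT=1.325283, cosh=2.014489, sinh=1.748761; start (x,ẋ)=(0.039300, 0.468900) → end (x,ẋ)=(0.175608, 0.206581)
phase 2: p=0.3750, T=0.687, ωT=1.974988, cosh=3.672647, sinh=3.533884; start (x,ẋ)=(0.175608, 0.206581) → end (x,ẋ)=(-0.103354, -1.266966)
phase 3: p=0.5566, T=0.455, ωT=1.308034, cosh=1.984623, sinh=1.714272; start (x,ẋ)=(-0.103354, -1.266966) → end (x,ẋ)=(-1.508664, -5.766826)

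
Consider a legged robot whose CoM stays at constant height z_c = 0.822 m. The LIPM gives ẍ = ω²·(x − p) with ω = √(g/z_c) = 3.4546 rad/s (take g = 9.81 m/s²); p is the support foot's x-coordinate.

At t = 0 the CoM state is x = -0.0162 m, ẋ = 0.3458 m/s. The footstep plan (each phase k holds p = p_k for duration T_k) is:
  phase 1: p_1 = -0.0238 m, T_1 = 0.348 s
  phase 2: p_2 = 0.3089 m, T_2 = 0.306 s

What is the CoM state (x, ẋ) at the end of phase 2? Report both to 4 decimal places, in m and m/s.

phase 1: p=-0.0238, T=0.348, ωT=1.202201, cosh=1.813982, sinh=1.513450; start (x,ẋ)=(-0.016200, 0.345800) → end (x,ẋ)=(0.141480, 0.667011)
phase 2: p=0.3089, T=0.306, ωT=1.057108, cosh=1.612747, sinh=1.265288; start (x,ẋ)=(0.141480, 0.667011) → end (x,ẋ)=(0.283195, 0.343917)

x = 0.2832, ẋ = 0.3439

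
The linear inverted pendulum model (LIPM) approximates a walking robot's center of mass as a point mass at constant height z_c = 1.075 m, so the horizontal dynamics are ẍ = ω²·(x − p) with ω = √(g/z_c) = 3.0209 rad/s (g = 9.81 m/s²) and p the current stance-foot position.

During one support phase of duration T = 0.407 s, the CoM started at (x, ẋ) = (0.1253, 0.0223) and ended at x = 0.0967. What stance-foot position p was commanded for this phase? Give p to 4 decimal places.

ωT = 3.0209·0.407 = 1.229506; cosh(ωT) = 1.855989, sinh(ωT) = 1.563552
x(T) = p + (x₀−p)·cosh(ωT) + (ẋ₀/ω)·sinh(ωT) ⇒ p·(1 − cosh) = x(T) − x₀·cosh − (ẋ₀/ω)·sinh
numerator   = 0.0967 − (0.1253)·1.855989 − (0.0223/3.0209)·1.563552 = -0.147397
denominator = 1 − 1.855989 = -0.855989
p = -0.147397 / -0.855989 = 0.1722

p = 0.1722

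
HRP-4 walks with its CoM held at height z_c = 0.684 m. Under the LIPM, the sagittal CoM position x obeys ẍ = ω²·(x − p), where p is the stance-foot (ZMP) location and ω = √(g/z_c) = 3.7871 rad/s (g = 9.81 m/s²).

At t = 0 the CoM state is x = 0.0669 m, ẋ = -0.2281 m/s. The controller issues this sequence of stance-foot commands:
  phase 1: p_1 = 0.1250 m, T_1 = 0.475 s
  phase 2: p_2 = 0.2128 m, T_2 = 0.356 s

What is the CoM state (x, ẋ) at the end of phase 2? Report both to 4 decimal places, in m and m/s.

phase 1: p=0.1250, T=0.475, ωT=1.798872, cosh=3.104158, sinh=2.938672; start (x,ẋ)=(0.066900, -0.228100) → end (x,ẋ)=(-0.232350, -1.354656)
phase 2: p=0.2128, T=0.356, ωT=1.348208, cosh=2.055112, sinh=1.795406; start (x,ẋ)=(-0.232350, -1.354656) → end (x,ẋ)=(-1.344255, -5.810715)

x = -1.3443, ẋ = -5.8107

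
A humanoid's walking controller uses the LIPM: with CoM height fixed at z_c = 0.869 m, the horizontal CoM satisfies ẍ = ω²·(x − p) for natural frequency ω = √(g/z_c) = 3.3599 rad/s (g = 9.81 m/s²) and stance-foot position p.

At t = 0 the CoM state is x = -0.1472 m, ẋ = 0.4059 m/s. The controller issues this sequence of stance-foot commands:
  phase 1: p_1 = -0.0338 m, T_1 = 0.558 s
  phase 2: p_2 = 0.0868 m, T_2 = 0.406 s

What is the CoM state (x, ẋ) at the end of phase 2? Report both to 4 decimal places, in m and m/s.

x = -0.0746, ẋ = -0.4080

phase 1: p=-0.0338, T=0.558, ωT=1.874824, cosh=3.336527, sinh=3.183145; start (x,ẋ)=(-0.147200, 0.405900) → end (x,ẋ)=(-0.027615, 0.141478)
phase 2: p=0.0868, T=0.406, ωT=1.364119, cosh=2.083941, sinh=1.828335; start (x,ẋ)=(-0.027615, 0.141478) → end (x,ẋ)=(-0.074648, -0.408025)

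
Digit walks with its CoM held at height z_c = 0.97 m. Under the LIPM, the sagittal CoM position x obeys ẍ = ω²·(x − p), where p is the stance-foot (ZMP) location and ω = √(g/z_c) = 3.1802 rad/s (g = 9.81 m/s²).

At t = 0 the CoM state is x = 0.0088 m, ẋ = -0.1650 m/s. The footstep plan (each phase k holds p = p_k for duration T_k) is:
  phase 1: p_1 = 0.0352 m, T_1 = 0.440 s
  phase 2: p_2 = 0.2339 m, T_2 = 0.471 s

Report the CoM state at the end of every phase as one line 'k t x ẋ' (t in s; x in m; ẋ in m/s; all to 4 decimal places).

1 0.4400 -0.1203 -0.5144
2 0.9110 -0.9413 -3.6005

phase 1: p=0.0352, T=0.440, ωT=1.399288, cosh=2.149543, sinh=1.902771; start (x,ẋ)=(0.008800, -0.165000) → end (x,ẋ)=(-0.120270, -0.514426)
phase 2: p=0.2339, T=0.471, ωT=1.497874, cosh=2.347889, sinh=2.124284; start (x,ẋ)=(-0.120270, -0.514426) → end (x,ẋ)=(-0.941275, -3.600465)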